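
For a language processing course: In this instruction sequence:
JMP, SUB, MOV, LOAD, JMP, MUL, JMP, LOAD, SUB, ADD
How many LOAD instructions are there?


Scanning instruction sequence for LOAD:
  Position 1: JMP
  Position 2: SUB
  Position 3: MOV
  Position 4: LOAD <- MATCH
  Position 5: JMP
  Position 6: MUL
  Position 7: JMP
  Position 8: LOAD <- MATCH
  Position 9: SUB
  Position 10: ADD
Matches at positions: [4, 8]
Total LOAD count: 2

2


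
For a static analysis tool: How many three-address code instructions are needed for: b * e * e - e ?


Expression: b * e * e - e
Generating three-address code (respecting * over +/- precedence):
  Instruction 1: t1 = b * e
  Instruction 2: t2 = t1 * e
  Instruction 3: t3 = t2 - e
Total instructions: 3

3


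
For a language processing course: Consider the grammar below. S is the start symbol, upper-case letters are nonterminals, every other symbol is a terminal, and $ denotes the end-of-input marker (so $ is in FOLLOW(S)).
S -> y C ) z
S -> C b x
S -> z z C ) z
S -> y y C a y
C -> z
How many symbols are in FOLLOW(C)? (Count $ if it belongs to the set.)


S is the start symbol and does not occur in any rule body, so FOLLOW(S) = {$}.
Examining every occurrence of C in a rule body:
  S -> y C ) z : C is followed by terminal ')' -> add ')'
  S -> C b x : C is followed by terminal 'b' -> add 'b'
  S -> z z C ) z : C is followed by terminal ')' -> add ')' (already in the set)
  S -> y y C a y : C is followed by terminal 'a' -> add 'a'
  C -> z : C does not occur in the body -> contributes nothing
FOLLOW(C) = {), a, b}
Count: 3

3


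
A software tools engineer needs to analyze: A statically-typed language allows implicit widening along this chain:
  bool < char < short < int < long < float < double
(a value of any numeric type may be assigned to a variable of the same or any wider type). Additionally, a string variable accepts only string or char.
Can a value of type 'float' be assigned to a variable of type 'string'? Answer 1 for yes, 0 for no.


Target variable type: string
Source value type: float
Rule: string accepts only {string, char}
  source 'float' in {string, char}? No
Result: 0

0


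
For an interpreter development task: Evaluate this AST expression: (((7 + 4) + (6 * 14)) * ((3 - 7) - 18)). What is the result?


Expression: (((7 + 4) + (6 * 14)) * ((3 - 7) - 18))
Evaluating step by step:
  7 + 4 = 11
  6 * 14 = 84
  11 + 84 = 95
  3 - 7 = -4
  -4 - 18 = -22
  95 * -22 = -2090
Result: -2090

-2090


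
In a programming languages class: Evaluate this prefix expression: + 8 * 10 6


Parsing prefix expression: + 8 * 10 6
Step 1: Innermost operation '* 10 6'
  10 * 6 = 60
Step 2: Outer operation '+ 8 [60]'
  8 + 60 = 68

68


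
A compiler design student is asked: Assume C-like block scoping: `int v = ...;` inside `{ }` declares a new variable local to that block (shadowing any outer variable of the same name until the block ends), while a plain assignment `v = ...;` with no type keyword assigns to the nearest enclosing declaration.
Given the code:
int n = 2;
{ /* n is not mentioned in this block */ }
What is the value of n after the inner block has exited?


Analyzing scoping rules:
Outer scope: declares n = 2
Inner block: n is neither redeclared nor assigned -> unchanged
After the block -> 2
Result: 2

2


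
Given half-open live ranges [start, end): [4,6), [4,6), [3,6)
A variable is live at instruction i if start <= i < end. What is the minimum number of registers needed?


Live ranges:
  Var0: [4, 6)
  Var1: [4, 6)
  Var2: [3, 6)
Sweep-line events (position, delta, active):
  pos=3 start -> active=1
  pos=4 start -> active=2
  pos=4 start -> active=3
  pos=6 end -> active=2
  pos=6 end -> active=1
  pos=6 end -> active=0
Maximum simultaneous active: 3
Minimum registers needed: 3

3


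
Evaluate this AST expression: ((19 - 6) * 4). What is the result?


Expression: ((19 - 6) * 4)
Evaluating step by step:
  19 - 6 = 13
  13 * 4 = 52
Result: 52

52


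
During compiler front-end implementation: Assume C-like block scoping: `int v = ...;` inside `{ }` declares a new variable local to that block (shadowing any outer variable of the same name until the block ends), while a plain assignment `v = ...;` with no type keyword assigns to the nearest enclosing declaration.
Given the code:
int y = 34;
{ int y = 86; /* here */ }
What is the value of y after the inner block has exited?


Analyzing scoping rules:
Outer scope: declares y = 34
Inner block: 'int y = 86;' declares a NEW y that shadows the outer one
When the block exits the inner y goes out of scope; the outer y was never modified -> 34
Result: 34

34


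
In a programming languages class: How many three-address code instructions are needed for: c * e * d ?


Expression: c * e * d
Generating three-address code (respecting * over +/- precedence):
  Instruction 1: t1 = c * e
  Instruction 2: t2 = t1 * d
Total instructions: 2

2


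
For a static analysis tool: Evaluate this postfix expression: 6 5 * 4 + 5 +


Processing tokens left to right:
Push 6, Push 5
Pop 6 and 5, compute 6 * 5 = 30, push 30
Push 4
Pop 30 and 4, compute 30 + 4 = 34, push 34
Push 5
Pop 34 and 5, compute 34 + 5 = 39, push 39
Stack result: 39

39


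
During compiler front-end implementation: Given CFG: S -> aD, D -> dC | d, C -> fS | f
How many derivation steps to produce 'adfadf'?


Grammar: S -> aD, D -> dC | d, C -> fS | f
Deriving 'adfadf':
Step 1: S -> aD => aD
Step 2: D -> dC => adC
Step 3: C -> fS => adfS
Step 4: S -> aD => adfaD
Step 5: D -> dC => adfadC
Step 6: C -> f => adfadf
Total derivation steps: 6

6


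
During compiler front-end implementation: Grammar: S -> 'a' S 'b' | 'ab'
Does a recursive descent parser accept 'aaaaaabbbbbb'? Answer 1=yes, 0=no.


Grammar accepts strings of the form a^n b^n (n >= 1)
Word: 'aaaaaabbbbbb'
Counting: 6 a's and 6 b's
Check: 6 == 6? Yes
Derivation (S -> aSb applied 5 time(s), then S -> ab): S => aSb => aaSbb => aaaSbbb => aaaaSbbbb => aaaaaSbbbbb => aaaaaabbbbbb
Accepted

1


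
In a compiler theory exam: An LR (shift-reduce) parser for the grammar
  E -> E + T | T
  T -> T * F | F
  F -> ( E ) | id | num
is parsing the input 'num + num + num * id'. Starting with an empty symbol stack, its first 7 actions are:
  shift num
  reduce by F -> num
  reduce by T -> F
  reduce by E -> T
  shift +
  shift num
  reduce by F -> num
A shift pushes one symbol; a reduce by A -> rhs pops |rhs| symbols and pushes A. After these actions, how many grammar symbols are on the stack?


Tracking the symbol stack through each action:
  Action 1: shift 'num' : push -> stack = [num] (size 1)
  Action 2: reduce by F -> num : pop 1, push F -> stack = [F] (size 1)
  Action 3: reduce by T -> F : pop 1, push T -> stack = [T] (size 1)
  Action 4: reduce by E -> T : pop 1, push E -> stack = [E] (size 1)
  Action 5: shift '+' : push -> stack = [E, +] (size 2)
  Action 6: shift 'num' : push -> stack = [E, +, num] (size 3)
  Action 7: reduce by F -> num : pop 1, push F -> stack = [E, +, F] (size 3)
Final stack size: 3

3


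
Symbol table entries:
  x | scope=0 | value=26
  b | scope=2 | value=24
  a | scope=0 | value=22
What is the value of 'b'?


Searching symbol table for 'b':
  x | scope=0 | value=26
  b | scope=2 | value=24 <- MATCH
  a | scope=0 | value=22
Found 'b' at scope 2 with value 24

24


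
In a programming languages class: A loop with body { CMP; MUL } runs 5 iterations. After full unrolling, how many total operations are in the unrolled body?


Loop body operations: CMP, MUL (2 ops per iteration)
Unrolling 5 iterations:
  Iteration 1: CMP, MUL (2 ops)
  Iteration 2: CMP, MUL (2 ops)
  Iteration 3: CMP, MUL (2 ops)
  Iteration 4: CMP, MUL (2 ops)
  Iteration 5: CMP, MUL (2 ops)
Total: 5 iterations * 2 ops/iter = 10 operations

10


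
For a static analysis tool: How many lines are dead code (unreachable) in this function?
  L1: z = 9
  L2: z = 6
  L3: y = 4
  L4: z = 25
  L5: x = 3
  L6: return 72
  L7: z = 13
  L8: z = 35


Analyzing control flow:
  L1: reachable (before return)
  L2: reachable (before return)
  L3: reachable (before return)
  L4: reachable (before return)
  L5: reachable (before return)
  L6: reachable (return statement)
  L7: DEAD (after return at L6)
  L8: DEAD (after return at L6)
Return at L6, total lines = 8
Dead lines: L7 through L8
Count: 2

2


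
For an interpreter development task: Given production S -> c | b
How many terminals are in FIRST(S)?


Production: S -> c | b
Examining each alternative for leading terminals:
  S -> c : first terminal = 'c'
  S -> b : first terminal = 'b'
FIRST(S) = {b, c}
Count: 2

2


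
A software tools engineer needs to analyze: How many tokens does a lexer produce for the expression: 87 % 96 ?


Scanning '87 % 96'
Token 1: '87' -> integer_literal
Token 2: '%' -> operator
Token 3: '96' -> integer_literal
Total tokens: 3

3


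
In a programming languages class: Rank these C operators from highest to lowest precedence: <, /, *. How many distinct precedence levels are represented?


Looking up precedence for each operator:
  < -> precedence 4
  / -> precedence 6
  * -> precedence 6
Sorted highest to lowest: /, *, <
Distinct precedence values: [6, 4]
Number of distinct levels: 2

2


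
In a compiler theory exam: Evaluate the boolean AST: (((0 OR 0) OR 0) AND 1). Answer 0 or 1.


Step 1: Evaluate inner node
  0 OR 0 = 0
Step 2: Evaluate next node
  0 OR 0 = 0
Step 3: Evaluate root node
  0 AND 1 = 0

0


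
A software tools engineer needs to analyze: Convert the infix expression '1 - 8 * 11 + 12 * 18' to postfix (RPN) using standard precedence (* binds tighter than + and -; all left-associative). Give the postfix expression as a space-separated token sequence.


Applying the shunting-yard algorithm:
  Operand 1 -> output
  Push '-' onto operator stack -> op-stack: [-]
  Operand 8 -> output
  Push '*' onto operator stack -> op-stack: [-, *]
  Operand 11 -> output
  See '+' (prec 1); top '*' (prec 2) >= it -> pop '*' to output
  See '+' (prec 1); top '-' (prec 1) >= it -> pop '-' to output
  Push '+' onto operator stack -> op-stack: [+]
  Operand 12 -> output
  Push '*' onto operator stack -> op-stack: [+, *]
  Operand 18 -> output
  End of input: pop '*' to output
  End of input: pop '+' to output
Postfix result: 1 8 11 * - 12 18 * +

1 8 11 * - 12 18 * +


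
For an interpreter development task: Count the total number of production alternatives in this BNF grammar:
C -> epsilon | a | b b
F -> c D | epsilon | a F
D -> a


Counting alternatives per rule:
  C: 3 alternative(s)
  F: 3 alternative(s)
  D: 1 alternative(s)
Sum: 3 + 3 + 1 = 7

7


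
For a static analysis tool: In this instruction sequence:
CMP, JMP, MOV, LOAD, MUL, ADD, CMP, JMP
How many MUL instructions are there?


Scanning instruction sequence for MUL:
  Position 1: CMP
  Position 2: JMP
  Position 3: MOV
  Position 4: LOAD
  Position 5: MUL <- MATCH
  Position 6: ADD
  Position 7: CMP
  Position 8: JMP
Matches at positions: [5]
Total MUL count: 1

1


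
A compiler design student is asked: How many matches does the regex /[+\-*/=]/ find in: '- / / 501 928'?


Pattern: /[+\-*/=]/ (operators)
Input: '- / / 501 928'
Scanning for matches:
  Match 1: '-'
  Match 2: '/'
  Match 3: '/'
Total matches: 3

3


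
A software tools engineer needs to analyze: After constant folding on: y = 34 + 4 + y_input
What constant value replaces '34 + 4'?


Identifying constant sub-expression:
  Original: y = 34 + 4 + y_input
  34 and 4 are both compile-time constants
  Evaluating: 34 + 4 = 38
  After folding: y = 38 + y_input

38


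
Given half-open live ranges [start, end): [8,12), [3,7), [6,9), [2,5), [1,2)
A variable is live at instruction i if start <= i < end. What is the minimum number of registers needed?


Live ranges:
  Var0: [8, 12)
  Var1: [3, 7)
  Var2: [6, 9)
  Var3: [2, 5)
  Var4: [1, 2)
Sweep-line events (position, delta, active):
  pos=1 start -> active=1
  pos=2 end -> active=0
  pos=2 start -> active=1
  pos=3 start -> active=2
  pos=5 end -> active=1
  pos=6 start -> active=2
  pos=7 end -> active=1
  pos=8 start -> active=2
  pos=9 end -> active=1
  pos=12 end -> active=0
Maximum simultaneous active: 2
Minimum registers needed: 2

2


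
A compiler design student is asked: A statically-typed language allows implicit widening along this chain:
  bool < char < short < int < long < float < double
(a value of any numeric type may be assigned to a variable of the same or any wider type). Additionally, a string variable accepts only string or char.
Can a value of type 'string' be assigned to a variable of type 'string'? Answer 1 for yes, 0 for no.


Target variable type: string
Source value type: string
Rule: string accepts only {string, char}
  source 'string' in {string, char}? Yes
Result: 1

1


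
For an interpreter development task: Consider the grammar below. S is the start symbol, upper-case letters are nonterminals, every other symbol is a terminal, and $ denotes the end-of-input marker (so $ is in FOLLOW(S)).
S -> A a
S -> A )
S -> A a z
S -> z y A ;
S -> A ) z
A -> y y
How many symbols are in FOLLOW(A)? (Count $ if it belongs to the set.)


S is the start symbol and does not occur in any rule body, so FOLLOW(S) = {$}.
Examining every occurrence of A in a rule body:
  S -> A a : A is followed by terminal 'a' -> add 'a'
  S -> A ) : A is followed by terminal ')' -> add ')'
  S -> A a z : A is followed by terminal 'a' -> add 'a' (already in the set)
  S -> z y A ; : A is followed by terminal ';' -> add ';'
  S -> A ) z : A is followed by terminal ')' -> add ')' (already in the set)
  A -> y y : A does not occur in the body -> contributes nothing
FOLLOW(A) = {), ;, a}
Count: 3

3


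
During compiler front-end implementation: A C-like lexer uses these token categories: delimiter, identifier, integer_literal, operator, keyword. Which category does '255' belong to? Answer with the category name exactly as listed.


Token: '255'
Checking categories:
  identifier: no
  integer_literal: YES
  operator: no
  keyword: no
  delimiter: no
Category: integer_literal

integer_literal


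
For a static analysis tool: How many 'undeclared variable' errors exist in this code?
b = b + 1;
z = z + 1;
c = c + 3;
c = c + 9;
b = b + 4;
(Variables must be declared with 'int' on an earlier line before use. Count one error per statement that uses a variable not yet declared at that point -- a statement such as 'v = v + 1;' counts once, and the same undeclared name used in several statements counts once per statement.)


Scanning code line by line:
  Line 1: use 'b' -> ERROR (undeclared)
  Line 2: use 'z' -> ERROR (undeclared)
  Line 3: use 'c' -> ERROR (undeclared)
  Line 4: use 'c' -> ERROR (undeclared)
  Line 5: use 'b' -> ERROR (undeclared)
Total undeclared variable errors: 5

5


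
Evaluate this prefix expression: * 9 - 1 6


Parsing prefix expression: * 9 - 1 6
Step 1: Innermost operation '- 1 6'
  1 - 6 = -5
Step 2: Outer operation '* 9 [-5]'
  9 * -5 = -45

-45


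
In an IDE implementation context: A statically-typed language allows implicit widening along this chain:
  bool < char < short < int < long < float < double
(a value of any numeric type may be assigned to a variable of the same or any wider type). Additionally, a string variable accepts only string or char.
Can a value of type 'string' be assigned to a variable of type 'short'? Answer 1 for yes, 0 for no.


Target variable type: short
Source value type: string
Rule: string cannot widen to any numeric type
Result: 0

0


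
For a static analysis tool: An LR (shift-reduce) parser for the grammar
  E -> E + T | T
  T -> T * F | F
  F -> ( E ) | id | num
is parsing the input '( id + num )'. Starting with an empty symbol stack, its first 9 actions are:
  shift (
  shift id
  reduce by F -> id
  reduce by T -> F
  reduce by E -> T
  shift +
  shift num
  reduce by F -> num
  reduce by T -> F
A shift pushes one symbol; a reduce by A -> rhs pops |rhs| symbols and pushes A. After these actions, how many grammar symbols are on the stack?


Tracking the symbol stack through each action:
  Action 1: shift '(' : push -> stack = [(] (size 1)
  Action 2: shift 'id' : push -> stack = [(, id] (size 2)
  Action 3: reduce by F -> id : pop 1, push F -> stack = [(, F] (size 2)
  Action 4: reduce by T -> F : pop 1, push T -> stack = [(, T] (size 2)
  Action 5: reduce by E -> T : pop 1, push E -> stack = [(, E] (size 2)
  Action 6: shift '+' : push -> stack = [(, E, +] (size 3)
  Action 7: shift 'num' : push -> stack = [(, E, +, num] (size 4)
  Action 8: reduce by F -> num : pop 1, push F -> stack = [(, E, +, F] (size 4)
  Action 9: reduce by T -> F : pop 1, push T -> stack = [(, E, +, T] (size 4)
Final stack size: 4

4


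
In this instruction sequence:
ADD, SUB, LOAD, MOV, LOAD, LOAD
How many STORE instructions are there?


Scanning instruction sequence for STORE:
  Position 1: ADD
  Position 2: SUB
  Position 3: LOAD
  Position 4: MOV
  Position 5: LOAD
  Position 6: LOAD
Matches at positions: []
Total STORE count: 0

0


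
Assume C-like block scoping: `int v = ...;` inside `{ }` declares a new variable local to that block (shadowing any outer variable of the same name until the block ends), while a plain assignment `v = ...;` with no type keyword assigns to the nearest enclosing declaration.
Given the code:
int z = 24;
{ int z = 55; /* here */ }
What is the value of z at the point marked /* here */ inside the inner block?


Analyzing scoping rules:
Outer scope: declares z = 24
Inner block: 'int z = 55;' declares a NEW z that shadows the outer one
Inside the block the inner declaration is in scope -> 55
Result: 55

55


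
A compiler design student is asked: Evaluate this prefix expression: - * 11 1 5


Parsing prefix expression: - * 11 1 5
Step 1: Innermost operation '* 11 1'
  11 * 1 = 11
Step 2: Outer operation '- [11] 5'
  11 - 5 = 6

6


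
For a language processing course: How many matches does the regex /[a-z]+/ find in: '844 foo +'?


Pattern: /[a-z]+/ (identifiers)
Input: '844 foo +'
Scanning for matches:
  Match 1: 'foo'
Total matches: 1

1


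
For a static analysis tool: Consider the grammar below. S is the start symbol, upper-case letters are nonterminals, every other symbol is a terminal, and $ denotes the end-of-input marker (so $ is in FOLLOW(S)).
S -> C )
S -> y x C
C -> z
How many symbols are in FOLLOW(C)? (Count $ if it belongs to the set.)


S is the start symbol and does not occur in any rule body, so FOLLOW(S) = {$}.
Examining every occurrence of C in a rule body:
  S -> C ) : C is followed by terminal ')' -> add ')'
  S -> y x C : C is at the right end -> add FOLLOW(S) = {$}
  C -> z : C does not occur in the body -> contributes nothing
FOLLOW(C) = {), $}
Count: 2

2


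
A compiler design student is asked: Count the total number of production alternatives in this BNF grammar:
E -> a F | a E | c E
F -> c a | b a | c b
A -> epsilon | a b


Counting alternatives per rule:
  E: 3 alternative(s)
  F: 3 alternative(s)
  A: 2 alternative(s)
Sum: 3 + 3 + 2 = 8

8


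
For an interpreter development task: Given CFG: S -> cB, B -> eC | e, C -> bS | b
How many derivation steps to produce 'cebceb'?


Grammar: S -> cB, B -> eC | e, C -> bS | b
Deriving 'cebceb':
Step 1: S -> cB => cB
Step 2: B -> eC => ceC
Step 3: C -> bS => cebS
Step 4: S -> cB => cebcB
Step 5: B -> eC => cebceC
Step 6: C -> b => cebceb
Total derivation steps: 6

6


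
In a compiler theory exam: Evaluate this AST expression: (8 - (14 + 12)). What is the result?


Expression: (8 - (14 + 12))
Evaluating step by step:
  14 + 12 = 26
  8 - 26 = -18
Result: -18

-18


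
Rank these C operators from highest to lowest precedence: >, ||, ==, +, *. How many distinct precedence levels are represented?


Looking up precedence for each operator:
  > -> precedence 4
  || -> precedence 1
  == -> precedence 3
  + -> precedence 5
  * -> precedence 6
Sorted highest to lowest: *, +, >, ==, ||
Distinct precedence values: [6, 5, 4, 3, 1]
Number of distinct levels: 5

5


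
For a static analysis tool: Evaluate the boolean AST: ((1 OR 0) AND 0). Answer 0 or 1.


Step 1: Evaluate inner node
  1 OR 0 = 1
Step 2: Evaluate root node
  1 AND 0 = 0

0


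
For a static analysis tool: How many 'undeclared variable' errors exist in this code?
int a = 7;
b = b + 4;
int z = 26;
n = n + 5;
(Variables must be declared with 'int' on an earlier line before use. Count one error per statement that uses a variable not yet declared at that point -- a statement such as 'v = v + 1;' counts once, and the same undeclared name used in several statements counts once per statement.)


Scanning code line by line:
  Line 1: declare 'a' -> declared = ['a']
  Line 2: use 'b' -> ERROR (undeclared)
  Line 3: declare 'z' -> declared = ['a', 'z']
  Line 4: use 'n' -> ERROR (undeclared)
Total undeclared variable errors: 2

2


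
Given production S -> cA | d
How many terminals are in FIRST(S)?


Production: S -> cA | d
Examining each alternative for leading terminals:
  S -> cA : first terminal = 'c'
  S -> d : first terminal = 'd'
FIRST(S) = {c, d}
Count: 2

2


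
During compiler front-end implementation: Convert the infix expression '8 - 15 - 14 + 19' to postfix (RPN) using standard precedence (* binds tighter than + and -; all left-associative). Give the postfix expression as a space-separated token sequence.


Applying the shunting-yard algorithm:
  Operand 8 -> output
  Push '-' onto operator stack -> op-stack: [-]
  Operand 15 -> output
  See '-' (prec 1); top '-' (prec 1) >= it -> pop '-' to output
  Push '-' onto operator stack -> op-stack: [-]
  Operand 14 -> output
  See '+' (prec 1); top '-' (prec 1) >= it -> pop '-' to output
  Push '+' onto operator stack -> op-stack: [+]
  Operand 19 -> output
  End of input: pop '+' to output
Postfix result: 8 15 - 14 - 19 +

8 15 - 14 - 19 +


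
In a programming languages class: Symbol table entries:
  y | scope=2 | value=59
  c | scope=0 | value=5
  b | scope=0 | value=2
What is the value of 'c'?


Searching symbol table for 'c':
  y | scope=2 | value=59
  c | scope=0 | value=5 <- MATCH
  b | scope=0 | value=2
Found 'c' at scope 0 with value 5

5


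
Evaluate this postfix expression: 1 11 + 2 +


Processing tokens left to right:
Push 1, Push 11
Pop 1 and 11, compute 1 + 11 = 12, push 12
Push 2
Pop 12 and 2, compute 12 + 2 = 14, push 14
Stack result: 14

14


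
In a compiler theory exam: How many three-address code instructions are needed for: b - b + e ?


Expression: b - b + e
Generating three-address code (respecting * over +/- precedence):
  Instruction 1: t1 = b - b
  Instruction 2: t2 = t1 + e
Total instructions: 2

2


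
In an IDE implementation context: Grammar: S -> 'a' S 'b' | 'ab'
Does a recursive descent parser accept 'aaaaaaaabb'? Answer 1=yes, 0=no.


Grammar accepts strings of the form a^n b^n (n >= 1)
Word: 'aaaaaaaabb'
Counting: 8 a's and 2 b's
Check: 8 == 2? No
Mismatch: a-count != b-count
Rejected

0


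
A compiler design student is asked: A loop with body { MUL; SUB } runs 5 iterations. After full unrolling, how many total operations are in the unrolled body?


Loop body operations: MUL, SUB (2 ops per iteration)
Unrolling 5 iterations:
  Iteration 1: MUL, SUB (2 ops)
  Iteration 2: MUL, SUB (2 ops)
  Iteration 3: MUL, SUB (2 ops)
  Iteration 4: MUL, SUB (2 ops)
  Iteration 5: MUL, SUB (2 ops)
Total: 5 iterations * 2 ops/iter = 10 operations

10


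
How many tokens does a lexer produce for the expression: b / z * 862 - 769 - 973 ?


Scanning 'b / z * 862 - 769 - 973'
Token 1: 'b' -> identifier
Token 2: '/' -> operator
Token 3: 'z' -> identifier
Token 4: '*' -> operator
Token 5: '862' -> integer_literal
Token 6: '-' -> operator
Token 7: '769' -> integer_literal
Token 8: '-' -> operator
Token 9: '973' -> integer_literal
Total tokens: 9

9


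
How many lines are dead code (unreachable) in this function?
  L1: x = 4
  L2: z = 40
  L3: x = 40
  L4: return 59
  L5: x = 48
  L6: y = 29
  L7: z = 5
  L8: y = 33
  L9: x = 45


Analyzing control flow:
  L1: reachable (before return)
  L2: reachable (before return)
  L3: reachable (before return)
  L4: reachable (return statement)
  L5: DEAD (after return at L4)
  L6: DEAD (after return at L4)
  L7: DEAD (after return at L4)
  L8: DEAD (after return at L4)
  L9: DEAD (after return at L4)
Return at L4, total lines = 9
Dead lines: L5 through L9
Count: 5

5


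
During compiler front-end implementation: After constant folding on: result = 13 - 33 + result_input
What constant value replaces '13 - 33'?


Identifying constant sub-expression:
  Original: result = 13 - 33 + result_input
  13 and 33 are both compile-time constants
  Evaluating: 13 - 33 = -20
  After folding: result = -20 + result_input

-20


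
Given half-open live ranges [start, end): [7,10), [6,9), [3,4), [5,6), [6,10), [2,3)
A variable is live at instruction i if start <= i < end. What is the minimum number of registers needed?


Live ranges:
  Var0: [7, 10)
  Var1: [6, 9)
  Var2: [3, 4)
  Var3: [5, 6)
  Var4: [6, 10)
  Var5: [2, 3)
Sweep-line events (position, delta, active):
  pos=2 start -> active=1
  pos=3 end -> active=0
  pos=3 start -> active=1
  pos=4 end -> active=0
  pos=5 start -> active=1
  pos=6 end -> active=0
  pos=6 start -> active=1
  pos=6 start -> active=2
  pos=7 start -> active=3
  pos=9 end -> active=2
  pos=10 end -> active=1
  pos=10 end -> active=0
Maximum simultaneous active: 3
Minimum registers needed: 3

3


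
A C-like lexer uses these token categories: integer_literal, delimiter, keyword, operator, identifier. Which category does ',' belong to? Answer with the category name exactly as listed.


Token: ','
Checking categories:
  identifier: no
  integer_literal: no
  operator: no
  keyword: no
  delimiter: YES
Category: delimiter

delimiter


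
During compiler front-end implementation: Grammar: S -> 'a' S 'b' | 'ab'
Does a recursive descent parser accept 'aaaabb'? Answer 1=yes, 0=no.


Grammar accepts strings of the form a^n b^n (n >= 1)
Word: 'aaaabb'
Counting: 4 a's and 2 b's
Check: 4 == 2? No
Mismatch: a-count != b-count
Rejected

0


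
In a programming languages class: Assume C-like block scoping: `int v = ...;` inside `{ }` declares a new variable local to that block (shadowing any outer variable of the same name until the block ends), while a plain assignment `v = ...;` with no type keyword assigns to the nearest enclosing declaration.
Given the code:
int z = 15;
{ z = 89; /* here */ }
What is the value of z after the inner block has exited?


Analyzing scoping rules:
Outer scope: declares z = 15
Inner block: 'z = 89;' has no type keyword, so it is an assignment to the outer z (no shadowing)
The assignment changed the outer variable itself, so the new value persists after the block -> 89
Result: 89

89


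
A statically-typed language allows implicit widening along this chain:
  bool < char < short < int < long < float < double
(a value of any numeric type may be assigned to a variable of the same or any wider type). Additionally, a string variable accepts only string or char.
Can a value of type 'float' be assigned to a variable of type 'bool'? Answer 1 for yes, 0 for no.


Target variable type: bool
Source value type: float
Numeric ranks: float=5, bool=0
Widening allowed iff rank(source) <= rank(target): 5 <= 0? No
Result: 0

0


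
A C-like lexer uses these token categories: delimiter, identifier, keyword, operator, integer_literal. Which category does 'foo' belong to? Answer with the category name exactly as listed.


Token: 'foo'
Checking categories:
  identifier: YES
  integer_literal: no
  operator: no
  keyword: no
  delimiter: no
Category: identifier

identifier


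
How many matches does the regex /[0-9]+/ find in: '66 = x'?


Pattern: /[0-9]+/ (int literals)
Input: '66 = x'
Scanning for matches:
  Match 1: '66'
Total matches: 1

1


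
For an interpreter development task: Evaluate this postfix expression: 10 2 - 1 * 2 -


Processing tokens left to right:
Push 10, Push 2
Pop 10 and 2, compute 10 - 2 = 8, push 8
Push 1
Pop 8 and 1, compute 8 * 1 = 8, push 8
Push 2
Pop 8 and 2, compute 8 - 2 = 6, push 6
Stack result: 6

6


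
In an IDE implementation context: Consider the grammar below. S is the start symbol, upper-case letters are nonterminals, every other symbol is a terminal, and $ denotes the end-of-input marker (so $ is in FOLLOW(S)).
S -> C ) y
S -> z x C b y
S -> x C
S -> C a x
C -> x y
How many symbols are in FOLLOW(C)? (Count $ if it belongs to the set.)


S is the start symbol and does not occur in any rule body, so FOLLOW(S) = {$}.
Examining every occurrence of C in a rule body:
  S -> C ) y : C is followed by terminal ')' -> add ')'
  S -> z x C b y : C is followed by terminal 'b' -> add 'b'
  S -> x C : C is at the right end -> add FOLLOW(S) = {$}
  S -> C a x : C is followed by terminal 'a' -> add 'a'
  C -> x y : C does not occur in the body -> contributes nothing
FOLLOW(C) = {), a, b, $}
Count: 4

4


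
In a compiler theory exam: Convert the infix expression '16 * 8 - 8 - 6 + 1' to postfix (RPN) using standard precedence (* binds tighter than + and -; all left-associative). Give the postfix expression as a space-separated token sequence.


Applying the shunting-yard algorithm:
  Operand 16 -> output
  Push '*' onto operator stack -> op-stack: [*]
  Operand 8 -> output
  See '-' (prec 1); top '*' (prec 2) >= it -> pop '*' to output
  Push '-' onto operator stack -> op-stack: [-]
  Operand 8 -> output
  See '-' (prec 1); top '-' (prec 1) >= it -> pop '-' to output
  Push '-' onto operator stack -> op-stack: [-]
  Operand 6 -> output
  See '+' (prec 1); top '-' (prec 1) >= it -> pop '-' to output
  Push '+' onto operator stack -> op-stack: [+]
  Operand 1 -> output
  End of input: pop '+' to output
Postfix result: 16 8 * 8 - 6 - 1 +

16 8 * 8 - 6 - 1 +


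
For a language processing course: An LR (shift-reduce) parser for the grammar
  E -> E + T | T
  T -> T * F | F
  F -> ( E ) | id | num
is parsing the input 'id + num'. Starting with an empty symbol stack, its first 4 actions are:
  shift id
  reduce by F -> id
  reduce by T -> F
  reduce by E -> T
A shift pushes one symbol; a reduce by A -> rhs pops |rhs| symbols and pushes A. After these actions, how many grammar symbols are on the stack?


Tracking the symbol stack through each action:
  Action 1: shift 'id' : push -> stack = [id] (size 1)
  Action 2: reduce by F -> id : pop 1, push F -> stack = [F] (size 1)
  Action 3: reduce by T -> F : pop 1, push T -> stack = [T] (size 1)
  Action 4: reduce by E -> T : pop 1, push E -> stack = [E] (size 1)
Final stack size: 1

1


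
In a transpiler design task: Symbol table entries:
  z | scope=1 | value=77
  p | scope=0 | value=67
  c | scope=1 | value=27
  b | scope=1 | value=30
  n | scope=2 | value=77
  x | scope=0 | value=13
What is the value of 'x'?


Searching symbol table for 'x':
  z | scope=1 | value=77
  p | scope=0 | value=67
  c | scope=1 | value=27
  b | scope=1 | value=30
  n | scope=2 | value=77
  x | scope=0 | value=13 <- MATCH
Found 'x' at scope 0 with value 13

13


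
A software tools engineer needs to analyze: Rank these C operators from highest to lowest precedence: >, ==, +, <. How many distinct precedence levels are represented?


Looking up precedence for each operator:
  > -> precedence 4
  == -> precedence 3
  + -> precedence 5
  < -> precedence 4
Sorted highest to lowest: +, >, <, ==
Distinct precedence values: [5, 4, 3]
Number of distinct levels: 3

3


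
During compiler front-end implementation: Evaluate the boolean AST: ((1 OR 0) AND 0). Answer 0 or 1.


Step 1: Evaluate inner node
  1 OR 0 = 1
Step 2: Evaluate root node
  1 AND 0 = 0

0


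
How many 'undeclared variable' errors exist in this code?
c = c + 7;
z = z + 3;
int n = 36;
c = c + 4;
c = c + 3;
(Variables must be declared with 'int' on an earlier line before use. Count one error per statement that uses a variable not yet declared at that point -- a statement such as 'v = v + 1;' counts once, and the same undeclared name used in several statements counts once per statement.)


Scanning code line by line:
  Line 1: use 'c' -> ERROR (undeclared)
  Line 2: use 'z' -> ERROR (undeclared)
  Line 3: declare 'n' -> declared = ['n']
  Line 4: use 'c' -> ERROR (undeclared)
  Line 5: use 'c' -> ERROR (undeclared)
Total undeclared variable errors: 4

4


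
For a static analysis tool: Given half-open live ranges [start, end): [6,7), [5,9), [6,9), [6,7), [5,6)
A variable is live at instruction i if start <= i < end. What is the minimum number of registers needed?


Live ranges:
  Var0: [6, 7)
  Var1: [5, 9)
  Var2: [6, 9)
  Var3: [6, 7)
  Var4: [5, 6)
Sweep-line events (position, delta, active):
  pos=5 start -> active=1
  pos=5 start -> active=2
  pos=6 end -> active=1
  pos=6 start -> active=2
  pos=6 start -> active=3
  pos=6 start -> active=4
  pos=7 end -> active=3
  pos=7 end -> active=2
  pos=9 end -> active=1
  pos=9 end -> active=0
Maximum simultaneous active: 4
Minimum registers needed: 4

4


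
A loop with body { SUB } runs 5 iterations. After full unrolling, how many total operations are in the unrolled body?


Loop body operations: SUB (1 op per iteration)
Unrolling 5 iterations:
  Iteration 1: SUB (1 ops)
  Iteration 2: SUB (1 ops)
  Iteration 3: SUB (1 ops)
  Iteration 4: SUB (1 ops)
  Iteration 5: SUB (1 ops)
Total: 5 iterations * 1 ops/iter = 5 operations

5


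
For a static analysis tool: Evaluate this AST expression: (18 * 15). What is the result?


Expression: (18 * 15)
Evaluating step by step:
  18 * 15 = 270
Result: 270

270


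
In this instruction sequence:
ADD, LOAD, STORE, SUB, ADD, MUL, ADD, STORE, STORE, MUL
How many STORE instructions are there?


Scanning instruction sequence for STORE:
  Position 1: ADD
  Position 2: LOAD
  Position 3: STORE <- MATCH
  Position 4: SUB
  Position 5: ADD
  Position 6: MUL
  Position 7: ADD
  Position 8: STORE <- MATCH
  Position 9: STORE <- MATCH
  Position 10: MUL
Matches at positions: [3, 8, 9]
Total STORE count: 3

3


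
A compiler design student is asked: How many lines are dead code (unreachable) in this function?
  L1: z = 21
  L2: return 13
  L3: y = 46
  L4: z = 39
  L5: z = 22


Analyzing control flow:
  L1: reachable (before return)
  L2: reachable (return statement)
  L3: DEAD (after return at L2)
  L4: DEAD (after return at L2)
  L5: DEAD (after return at L2)
Return at L2, total lines = 5
Dead lines: L3 through L5
Count: 3

3


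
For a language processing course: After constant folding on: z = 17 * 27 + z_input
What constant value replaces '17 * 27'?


Identifying constant sub-expression:
  Original: z = 17 * 27 + z_input
  17 and 27 are both compile-time constants
  Evaluating: 17 * 27 = 459
  After folding: z = 459 + z_input

459


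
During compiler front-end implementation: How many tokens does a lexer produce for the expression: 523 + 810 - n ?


Scanning '523 + 810 - n'
Token 1: '523' -> integer_literal
Token 2: '+' -> operator
Token 3: '810' -> integer_literal
Token 4: '-' -> operator
Token 5: 'n' -> identifier
Total tokens: 5

5


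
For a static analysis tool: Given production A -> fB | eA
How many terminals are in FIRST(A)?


Production: A -> fB | eA
Examining each alternative for leading terminals:
  A -> fB : first terminal = 'f'
  A -> eA : first terminal = 'e'
FIRST(A) = {e, f}
Count: 2

2


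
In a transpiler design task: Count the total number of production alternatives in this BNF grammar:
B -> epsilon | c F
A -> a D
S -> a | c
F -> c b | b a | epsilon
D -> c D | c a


Counting alternatives per rule:
  B: 2 alternative(s)
  A: 1 alternative(s)
  S: 2 alternative(s)
  F: 3 alternative(s)
  D: 2 alternative(s)
Sum: 2 + 1 + 2 + 3 + 2 = 10

10


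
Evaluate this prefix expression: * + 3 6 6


Parsing prefix expression: * + 3 6 6
Step 1: Innermost operation '+ 3 6'
  3 + 6 = 9
Step 2: Outer operation '* [9] 6'
  9 * 6 = 54

54


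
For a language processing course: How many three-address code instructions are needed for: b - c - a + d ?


Expression: b - c - a + d
Generating three-address code (respecting * over +/- precedence):
  Instruction 1: t1 = b - c
  Instruction 2: t2 = t1 - a
  Instruction 3: t3 = t2 + d
Total instructions: 3

3


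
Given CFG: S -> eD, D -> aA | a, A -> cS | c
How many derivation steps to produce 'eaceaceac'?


Grammar: S -> eD, D -> aA | a, A -> cS | c
Deriving 'eaceaceac':
Step 1: S -> eD => eD
Step 2: D -> aA => eaA
Step 3: A -> cS => eacS
Step 4: S -> eD => eaceD
Step 5: D -> aA => eaceaA
Step 6: A -> cS => eaceacS
Step 7: S -> eD => eaceaceD
Step 8: D -> aA => eaceaceaA
Step 9: A -> c => eaceaceac
Total derivation steps: 9

9


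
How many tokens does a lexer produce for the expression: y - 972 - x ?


Scanning 'y - 972 - x'
Token 1: 'y' -> identifier
Token 2: '-' -> operator
Token 3: '972' -> integer_literal
Token 4: '-' -> operator
Token 5: 'x' -> identifier
Total tokens: 5

5


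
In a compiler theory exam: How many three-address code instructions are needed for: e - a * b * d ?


Expression: e - a * b * d
Generating three-address code (respecting * over +/- precedence):
  Instruction 1: t1 = a * b
  Instruction 2: t2 = t1 * d
  Instruction 3: t3 = e - t2
Total instructions: 3

3


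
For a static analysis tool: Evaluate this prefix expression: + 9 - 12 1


Parsing prefix expression: + 9 - 12 1
Step 1: Innermost operation '- 12 1'
  12 - 1 = 11
Step 2: Outer operation '+ 9 [11]'
  9 + 11 = 20

20


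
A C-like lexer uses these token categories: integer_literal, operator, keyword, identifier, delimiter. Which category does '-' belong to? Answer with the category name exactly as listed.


Token: '-'
Checking categories:
  identifier: no
  integer_literal: no
  operator: YES
  keyword: no
  delimiter: no
Category: operator

operator


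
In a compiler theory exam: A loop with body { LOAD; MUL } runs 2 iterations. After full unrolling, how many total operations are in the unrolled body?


Loop body operations: LOAD, MUL (2 ops per iteration)
Unrolling 2 iterations:
  Iteration 1: LOAD, MUL (2 ops)
  Iteration 2: LOAD, MUL (2 ops)
Total: 2 iterations * 2 ops/iter = 4 operations

4


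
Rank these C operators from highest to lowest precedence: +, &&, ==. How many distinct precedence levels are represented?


Looking up precedence for each operator:
  + -> precedence 5
  && -> precedence 2
  == -> precedence 3
Sorted highest to lowest: +, ==, &&
Distinct precedence values: [5, 3, 2]
Number of distinct levels: 3

3


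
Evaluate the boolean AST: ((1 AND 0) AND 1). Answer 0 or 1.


Step 1: Evaluate inner node
  1 AND 0 = 0
Step 2: Evaluate root node
  0 AND 1 = 0

0


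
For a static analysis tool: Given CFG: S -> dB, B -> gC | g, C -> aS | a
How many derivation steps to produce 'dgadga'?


Grammar: S -> dB, B -> gC | g, C -> aS | a
Deriving 'dgadga':
Step 1: S -> dB => dB
Step 2: B -> gC => dgC
Step 3: C -> aS => dgaS
Step 4: S -> dB => dgadB
Step 5: B -> gC => dgadgC
Step 6: C -> a => dgadga
Total derivation steps: 6

6


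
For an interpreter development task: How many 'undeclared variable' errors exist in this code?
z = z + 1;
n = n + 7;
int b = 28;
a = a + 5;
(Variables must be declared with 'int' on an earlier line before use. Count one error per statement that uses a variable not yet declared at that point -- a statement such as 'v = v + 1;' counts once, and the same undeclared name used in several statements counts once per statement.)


Scanning code line by line:
  Line 1: use 'z' -> ERROR (undeclared)
  Line 2: use 'n' -> ERROR (undeclared)
  Line 3: declare 'b' -> declared = ['b']
  Line 4: use 'a' -> ERROR (undeclared)
Total undeclared variable errors: 3

3


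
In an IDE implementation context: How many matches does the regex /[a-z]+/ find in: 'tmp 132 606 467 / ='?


Pattern: /[a-z]+/ (identifiers)
Input: 'tmp 132 606 467 / ='
Scanning for matches:
  Match 1: 'tmp'
Total matches: 1

1
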